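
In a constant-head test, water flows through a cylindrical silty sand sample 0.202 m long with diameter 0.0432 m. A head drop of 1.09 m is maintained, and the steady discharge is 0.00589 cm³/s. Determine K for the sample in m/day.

0.0643

Cross-sectional area A = π·(d/2)² = π × (0.0432/2)² = 0.001466 m².
Convert discharge: 0.00589 cm³/s = 5.890e-09 m³/s.
Darcy's law rearranged: K = Q·L / (A·Δh) = 5.890e-09 × 0.202 / (0.001466 × 1.09) = 7.447e-07 m/s = 0.06434 m/day.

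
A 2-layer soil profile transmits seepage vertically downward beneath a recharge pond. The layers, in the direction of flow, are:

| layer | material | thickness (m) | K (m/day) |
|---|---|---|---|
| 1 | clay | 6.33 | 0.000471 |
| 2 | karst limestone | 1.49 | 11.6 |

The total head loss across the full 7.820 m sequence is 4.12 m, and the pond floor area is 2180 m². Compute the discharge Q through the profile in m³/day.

Flow is perpendicular to layering, so the layers act in series and the equivalent K is the thickness-weighted harmonic mean.
Total thickness L = 6.33 + 1.49 = 7.820 m.
Σ(b_i/K_i) = 6.33/0.000471 + 1.49/11.6 = 13440 d.
K_eq = L / Σ(b_i/K_i) = 7.820 / 13440 = 0.0005819 m/day.
Q = K_eq · A · (Δh/L) = 0.0005819 × 2180 × (4.12/7.820) = 0.6683 m³/day.

0.668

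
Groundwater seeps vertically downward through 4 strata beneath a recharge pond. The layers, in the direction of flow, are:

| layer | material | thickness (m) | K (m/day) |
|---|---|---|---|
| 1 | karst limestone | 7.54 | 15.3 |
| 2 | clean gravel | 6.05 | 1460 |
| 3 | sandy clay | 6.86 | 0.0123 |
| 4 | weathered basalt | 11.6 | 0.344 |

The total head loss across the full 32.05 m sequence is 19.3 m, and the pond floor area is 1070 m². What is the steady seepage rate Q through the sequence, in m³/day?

Flow is perpendicular to layering, so the layers act in series and the equivalent K is the thickness-weighted harmonic mean.
Total thickness L = 7.54 + 6.05 + 6.86 + 11.6 = 32.05 m.
Σ(b_i/K_i) = 7.54/15.3 + 6.05/1460 + 6.86/0.0123 + 11.6/0.344 = 591.9 d.
K_eq = L / Σ(b_i/K_i) = 32.05 / 591.9 = 0.05414 m/day.
Q = K_eq · A · (Δh/L) = 0.05414 × 1070 × (19.3/32.05) = 34.89 m³/day.

34.9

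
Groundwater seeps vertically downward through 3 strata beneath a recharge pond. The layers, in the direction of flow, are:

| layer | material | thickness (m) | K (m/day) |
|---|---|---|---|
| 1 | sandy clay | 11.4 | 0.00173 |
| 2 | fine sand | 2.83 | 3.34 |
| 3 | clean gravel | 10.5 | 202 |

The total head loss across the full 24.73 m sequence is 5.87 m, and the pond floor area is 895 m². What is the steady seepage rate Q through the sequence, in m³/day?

Flow is perpendicular to layering, so the layers act in series and the equivalent K is the thickness-weighted harmonic mean.
Total thickness L = 11.4 + 2.83 + 10.5 = 24.73 m.
Σ(b_i/K_i) = 11.4/0.00173 + 2.83/3.34 + 10.5/202 = 6590 d.
K_eq = L / Σ(b_i/K_i) = 24.73 / 6590 = 0.003752 m/day.
Q = K_eq · A · (Δh/L) = 0.003752 × 895 × (5.87/24.73) = 0.7972 m³/day.

0.797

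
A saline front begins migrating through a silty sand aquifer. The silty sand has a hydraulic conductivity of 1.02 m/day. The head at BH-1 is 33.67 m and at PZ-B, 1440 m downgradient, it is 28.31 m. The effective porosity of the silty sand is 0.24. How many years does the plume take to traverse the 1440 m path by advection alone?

Hydraulic gradient i = (33.67 − 28.31) / 1440 = 5.36 / 1440 = 0.003722.
Darcy flux q = K · i = 1.020 × 0.003722 = 0.003797 m/day.
Seepage velocity v = q / n_e = 0.003797 / 0.24 = 0.01582 m/day.
Travel time t = L / v = 1440 / 0.01582 = 91027 days = 249.2 years.

249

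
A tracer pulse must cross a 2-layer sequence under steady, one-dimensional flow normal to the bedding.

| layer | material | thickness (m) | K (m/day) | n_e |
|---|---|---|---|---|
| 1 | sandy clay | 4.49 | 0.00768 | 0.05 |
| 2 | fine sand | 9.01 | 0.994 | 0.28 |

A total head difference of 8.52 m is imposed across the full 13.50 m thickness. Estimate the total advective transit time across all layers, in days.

With flow normal to the layers, continuity requires the same specific discharge q through every layer.
Σ(b_i/K_i) = 4.49/0.00768 + 9.01/0.994 = 593.7 d.
q = Δh / Σ(b_i/K_i) = 8.52 / 593.7 = 0.01435 m/day.
In each layer the seepage velocity is v_i = q/n_i, so the layer transit time is t_i = b_i·n_i / q:
  layer 1 (sandy clay): t_1 = 4.49 × 0.05 / 0.01435 = 15.64 d
  layer 2 (fine sand): t_2 = 9.01 × 0.28 / 0.01435 = 175.8 d
Total t = Σ t_i = 191.4 days.

191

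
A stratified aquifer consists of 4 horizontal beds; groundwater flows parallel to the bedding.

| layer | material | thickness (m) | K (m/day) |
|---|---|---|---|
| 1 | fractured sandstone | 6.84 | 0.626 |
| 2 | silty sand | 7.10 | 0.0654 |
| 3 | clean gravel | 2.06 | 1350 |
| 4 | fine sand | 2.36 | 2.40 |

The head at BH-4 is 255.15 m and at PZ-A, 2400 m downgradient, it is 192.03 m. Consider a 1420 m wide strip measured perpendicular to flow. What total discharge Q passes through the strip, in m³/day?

Flow is parallel to layering, so each bed carries its own Darcy discharge and the transmissivities add.
Σ(K_i·b_i) = 0.626×6.84 + 0.0654×7.10 + 1350×2.06 + 2.40×2.36 = 2791 m²/day.
Hydraulic gradient i = (255.15 − 192.03) / 2400 = 63.12 / 2400 = 0.02630.
Q = Σ(K_i·b_i) · W · i = 2791 × 1420 × 0.02630 = 1.042e+05 m³/day.

104000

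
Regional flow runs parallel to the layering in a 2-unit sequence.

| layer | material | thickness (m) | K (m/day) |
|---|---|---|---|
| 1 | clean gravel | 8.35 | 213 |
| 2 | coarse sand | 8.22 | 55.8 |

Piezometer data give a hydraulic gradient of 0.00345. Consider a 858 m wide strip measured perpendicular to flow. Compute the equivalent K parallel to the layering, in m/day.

135

Flow is parallel to layering, so each bed carries its own Darcy discharge and the transmissivities add.
Σ(K_i·b_i) = 213×8.35 + 55.8×8.22 = 2237 m²/day.
Total thickness b = 16.57 m, so K_eq = Σ(K_i·b_i)/b = 135.0 m/day.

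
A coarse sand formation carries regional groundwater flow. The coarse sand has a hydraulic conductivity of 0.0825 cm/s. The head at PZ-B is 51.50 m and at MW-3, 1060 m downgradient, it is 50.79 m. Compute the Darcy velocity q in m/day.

0.0477

Convert K: 0.0825 cm/s × 864 = 71.28 m/day.
Hydraulic gradient i = (51.50 − 50.79) / 1060 = 0.71 / 1060 = 0.0006698.
Specific discharge q = K · i = 71.28 × 0.0006698 = 0.04774 m/day.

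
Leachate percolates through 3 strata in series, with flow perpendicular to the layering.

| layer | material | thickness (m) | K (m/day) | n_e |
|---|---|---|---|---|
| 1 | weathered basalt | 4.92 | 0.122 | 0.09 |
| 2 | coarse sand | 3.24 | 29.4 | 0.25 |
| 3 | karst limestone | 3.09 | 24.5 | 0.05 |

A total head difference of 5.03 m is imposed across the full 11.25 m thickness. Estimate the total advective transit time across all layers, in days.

With flow normal to the layers, continuity requires the same specific discharge q through every layer.
Σ(b_i/K_i) = 4.92/0.122 + 3.24/29.4 + 3.09/24.5 = 40.56 d.
q = Δh / Σ(b_i/K_i) = 5.03 / 40.56 = 0.1240 m/day.
In each layer the seepage velocity is v_i = q/n_i, so the layer transit time is t_i = b_i·n_i / q:
  layer 1 (weathered basalt): t_1 = 4.92 × 0.09 / 0.1240 = 3.571 d
  layer 2 (coarse sand): t_2 = 3.24 × 0.25 / 0.1240 = 6.532 d
  layer 3 (karst limestone): t_3 = 3.09 × 0.05 / 0.1240 = 1.246 d
Total t = Σ t_i = 11.35 days.

11.3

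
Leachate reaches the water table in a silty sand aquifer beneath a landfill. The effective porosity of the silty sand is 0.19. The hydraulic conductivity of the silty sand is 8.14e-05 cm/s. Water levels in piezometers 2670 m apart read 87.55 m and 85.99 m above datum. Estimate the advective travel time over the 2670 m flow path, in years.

33800

Convert K: 8.14e-05 cm/s × 864 = 0.07033 m/day.
Hydraulic gradient i = (87.55 − 85.99) / 2670 = 1.56 / 2670 = 0.0005843.
Darcy flux q = K · i = 0.07033 × 0.0005843 = 4.109e-05 m/day.
Seepage velocity v = q / n_e = 4.109e-05 / 0.19 = 0.0002163 m/day.
Travel time t = L / v = 2670 / 0.0002163 = 1.235e+07 days = 33801 years.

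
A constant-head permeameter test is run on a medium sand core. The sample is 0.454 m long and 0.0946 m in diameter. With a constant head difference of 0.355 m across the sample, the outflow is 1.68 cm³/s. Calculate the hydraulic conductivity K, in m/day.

26.4

Cross-sectional area A = π·(d/2)² = π × (0.0946/2)² = 0.007029 m².
Convert discharge: 1.68 cm³/s = 1.680e-06 m³/s.
Darcy's law rearranged: K = Q·L / (A·Δh) = 1.680e-06 × 0.454 / (0.007029 × 0.355) = 0.0003057 m/s = 26.41 m/day.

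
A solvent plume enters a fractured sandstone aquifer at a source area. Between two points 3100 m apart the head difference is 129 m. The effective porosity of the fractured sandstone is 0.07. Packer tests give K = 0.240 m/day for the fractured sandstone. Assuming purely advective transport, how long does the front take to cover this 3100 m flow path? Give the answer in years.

59.5

Hydraulic gradient i = Δh / L = 129 / 3100 = 0.04161.
Darcy flux q = K · i = 0.2400 × 0.04161 = 0.009987 m/day.
Seepage velocity v = q / n_e = 0.009987 / 0.07 = 0.1427 m/day.
Travel time t = L / v = 3100 / 0.1427 = 21728 days = 59.49 years.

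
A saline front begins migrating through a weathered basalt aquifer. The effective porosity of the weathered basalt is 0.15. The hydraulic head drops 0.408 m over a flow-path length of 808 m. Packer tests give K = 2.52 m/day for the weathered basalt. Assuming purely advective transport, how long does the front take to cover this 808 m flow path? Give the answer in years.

261

Hydraulic gradient i = Δh / L = 0.408 / 808 = 0.0005050.
Darcy flux q = K · i = 2.520 × 0.0005050 = 0.001272 m/day.
Seepage velocity v = q / n_e = 0.001272 / 0.15 = 0.008483 m/day.
Travel time t = L / v = 808 / 0.008483 = 95247 days = 260.8 years.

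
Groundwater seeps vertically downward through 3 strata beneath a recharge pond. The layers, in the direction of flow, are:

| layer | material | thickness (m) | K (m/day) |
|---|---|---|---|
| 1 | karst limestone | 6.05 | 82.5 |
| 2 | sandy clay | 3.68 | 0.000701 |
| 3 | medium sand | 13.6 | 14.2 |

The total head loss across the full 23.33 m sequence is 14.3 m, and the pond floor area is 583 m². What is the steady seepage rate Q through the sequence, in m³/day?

1.59

Flow is perpendicular to layering, so the layers act in series and the equivalent K is the thickness-weighted harmonic mean.
Total thickness L = 6.05 + 3.68 + 13.6 = 23.33 m.
Σ(b_i/K_i) = 6.05/82.5 + 3.68/0.000701 + 13.6/14.2 = 5251 d.
K_eq = L / Σ(b_i/K_i) = 23.33 / 5251 = 0.004443 m/day.
Q = K_eq · A · (Δh/L) = 0.004443 × 583 × (14.3/23.33) = 1.588 m³/day.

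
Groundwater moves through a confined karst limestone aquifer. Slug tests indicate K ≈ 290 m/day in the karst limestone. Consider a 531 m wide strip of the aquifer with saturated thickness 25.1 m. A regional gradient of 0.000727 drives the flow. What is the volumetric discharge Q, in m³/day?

2810

Cross-sectional area A = 531 × 25.1 = 13328 m².
Hydraulic gradient i = 0.000727.
Darcy's law: Q = K · A · i = 290.0 × 13328 × 0.0007270 = 2810 m³/day.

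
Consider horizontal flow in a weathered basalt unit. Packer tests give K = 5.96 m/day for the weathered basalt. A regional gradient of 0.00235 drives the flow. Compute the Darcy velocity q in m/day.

0.0140

Hydraulic gradient i = 0.00235.
Specific discharge q = K · i = 5.960 × 0.002350 = 0.01401 m/day.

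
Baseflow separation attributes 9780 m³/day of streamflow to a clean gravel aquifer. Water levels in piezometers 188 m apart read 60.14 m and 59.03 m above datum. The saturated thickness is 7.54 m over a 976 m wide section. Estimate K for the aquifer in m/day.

Cross-sectional area A = 976 × 7.54 = 7359 m².
Hydraulic gradient i = (60.14 − 59.03) / 188 = 1.11 / 188 = 0.005904.
From Q = K·A·i, K = Q / (A·i) = 9780 / (7359 × 0.005904) = 225.1 m/day.

225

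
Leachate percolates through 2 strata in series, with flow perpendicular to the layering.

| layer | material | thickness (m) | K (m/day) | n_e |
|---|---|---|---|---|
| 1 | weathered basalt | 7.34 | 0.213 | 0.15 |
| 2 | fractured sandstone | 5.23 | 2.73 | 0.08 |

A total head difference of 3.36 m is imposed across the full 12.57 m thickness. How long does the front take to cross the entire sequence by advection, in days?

16.4

With flow normal to the layers, continuity requires the same specific discharge q through every layer.
Σ(b_i/K_i) = 7.34/0.213 + 5.23/2.73 = 36.38 d.
q = Δh / Σ(b_i/K_i) = 3.36 / 36.38 = 0.09237 m/day.
In each layer the seepage velocity is v_i = q/n_i, so the layer transit time is t_i = b_i·n_i / q:
  layer 1 (weathered basalt): t_1 = 7.34 × 0.15 / 0.09237 = 11.92 d
  layer 2 (fractured sandstone): t_2 = 5.23 × 0.08 / 0.09237 = 4.530 d
Total t = Σ t_i = 16.45 days.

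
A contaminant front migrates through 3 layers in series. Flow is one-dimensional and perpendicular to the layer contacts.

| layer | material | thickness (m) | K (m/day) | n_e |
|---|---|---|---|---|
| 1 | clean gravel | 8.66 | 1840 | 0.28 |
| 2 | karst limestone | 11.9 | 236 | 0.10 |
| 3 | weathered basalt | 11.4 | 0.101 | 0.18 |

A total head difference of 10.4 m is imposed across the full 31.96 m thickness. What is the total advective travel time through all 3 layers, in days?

61.5

With flow normal to the layers, continuity requires the same specific discharge q through every layer.
Σ(b_i/K_i) = 8.66/1840 + 11.9/236 + 11.4/0.101 = 112.9 d.
q = Δh / Σ(b_i/K_i) = 10.4 / 112.9 = 0.09210 m/day.
In each layer the seepage velocity is v_i = q/n_i, so the layer transit time is t_i = b_i·n_i / q:
  layer 1 (clean gravel): t_1 = 8.66 × 0.28 / 0.09210 = 26.33 d
  layer 2 (karst limestone): t_2 = 11.9 × 0.10 / 0.09210 = 12.92 d
  layer 3 (weathered basalt): t_3 = 11.4 × 0.18 / 0.09210 = 22.28 d
Total t = Σ t_i = 61.53 days.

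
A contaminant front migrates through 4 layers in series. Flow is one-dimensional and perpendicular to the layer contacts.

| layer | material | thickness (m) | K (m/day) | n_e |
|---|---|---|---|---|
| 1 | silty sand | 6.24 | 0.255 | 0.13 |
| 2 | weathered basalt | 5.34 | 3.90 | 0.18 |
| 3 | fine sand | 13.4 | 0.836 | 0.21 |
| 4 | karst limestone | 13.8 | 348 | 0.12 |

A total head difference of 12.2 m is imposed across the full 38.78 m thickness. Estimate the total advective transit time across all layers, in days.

21.4

With flow normal to the layers, continuity requires the same specific discharge q through every layer.
Σ(b_i/K_i) = 6.24/0.255 + 5.34/3.90 + 13.4/0.836 + 13.8/348 = 41.91 d.
q = Δh / Σ(b_i/K_i) = 12.2 / 41.91 = 0.2911 m/day.
In each layer the seepage velocity is v_i = q/n_i, so the layer transit time is t_i = b_i·n_i / q:
  layer 1 (silty sand): t_1 = 6.24 × 0.13 / 0.2911 = 2.787 d
  layer 2 (weathered basalt): t_2 = 5.34 × 0.18 / 0.2911 = 3.302 d
  layer 3 (fine sand): t_3 = 13.4 × 0.21 / 0.2911 = 9.666 d
  layer 4 (karst limestone): t_4 = 13.8 × 0.12 / 0.2911 = 5.689 d
Total t = Σ t_i = 21.44 days.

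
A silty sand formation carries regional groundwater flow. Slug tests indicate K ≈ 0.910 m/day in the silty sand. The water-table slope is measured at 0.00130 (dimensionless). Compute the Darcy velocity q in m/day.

Hydraulic gradient i = 0.00130.
Specific discharge q = K · i = 0.9100 × 0.001300 = 0.001183 m/day.

0.00118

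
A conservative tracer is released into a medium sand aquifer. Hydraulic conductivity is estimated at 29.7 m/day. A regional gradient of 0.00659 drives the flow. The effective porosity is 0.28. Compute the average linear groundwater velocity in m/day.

0.699

Hydraulic gradient i = 0.00659.
Darcy flux q = K · i = 29.70 × 0.006590 = 0.1957 m/day.
Seepage velocity v = q / n_e = 0.1957 / 0.28 = 0.6990 m/day.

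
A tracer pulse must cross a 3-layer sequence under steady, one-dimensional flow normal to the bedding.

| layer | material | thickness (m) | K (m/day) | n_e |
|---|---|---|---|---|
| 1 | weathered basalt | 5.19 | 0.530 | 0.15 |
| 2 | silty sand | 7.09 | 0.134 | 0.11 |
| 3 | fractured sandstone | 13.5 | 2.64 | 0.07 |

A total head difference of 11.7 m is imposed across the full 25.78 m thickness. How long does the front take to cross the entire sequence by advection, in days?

With flow normal to the layers, continuity requires the same specific discharge q through every layer.
Σ(b_i/K_i) = 5.19/0.530 + 7.09/0.134 + 13.5/2.64 = 67.82 d.
q = Δh / Σ(b_i/K_i) = 11.7 / 67.82 = 0.1725 m/day.
In each layer the seepage velocity is v_i = q/n_i, so the layer transit time is t_i = b_i·n_i / q:
  layer 1 (weathered basalt): t_1 = 5.19 × 0.15 / 0.1725 = 4.512 d
  layer 2 (silty sand): t_2 = 7.09 × 0.11 / 0.1725 = 4.521 d
  layer 3 (fractured sandstone): t_3 = 13.5 × 0.07 / 0.1725 = 5.477 d
Total t = Σ t_i = 14.51 days.

14.5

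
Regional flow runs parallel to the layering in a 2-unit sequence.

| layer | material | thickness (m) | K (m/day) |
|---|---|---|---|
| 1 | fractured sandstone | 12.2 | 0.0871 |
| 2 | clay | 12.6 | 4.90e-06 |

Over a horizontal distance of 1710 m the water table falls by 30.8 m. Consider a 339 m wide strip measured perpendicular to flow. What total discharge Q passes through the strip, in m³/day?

Flow is parallel to layering, so each bed carries its own Darcy discharge and the transmissivities add.
Σ(K_i·b_i) = 0.0871×12.2 + 4.90e-06×12.6 = 1.063 m²/day.
Hydraulic gradient i = Δh / L = 30.8 / 1710 = 0.01801.
Q = Σ(K_i·b_i) · W · i = 1.063 × 339 × 0.01801 = 6.489 m³/day.

6.49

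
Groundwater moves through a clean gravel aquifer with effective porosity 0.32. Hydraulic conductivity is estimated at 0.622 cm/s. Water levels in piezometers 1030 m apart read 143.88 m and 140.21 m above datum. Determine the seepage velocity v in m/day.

Convert K: 0.622 cm/s × 864 = 537.4 m/day.
Hydraulic gradient i = (143.88 − 140.21) / 1030 = 3.67 / 1030 = 0.003563.
Darcy flux q = K · i = 537.4 × 0.003563 = 1.915 m/day.
Seepage velocity v = q / n_e = 1.915 / 0.32 = 5.984 m/day.

5.98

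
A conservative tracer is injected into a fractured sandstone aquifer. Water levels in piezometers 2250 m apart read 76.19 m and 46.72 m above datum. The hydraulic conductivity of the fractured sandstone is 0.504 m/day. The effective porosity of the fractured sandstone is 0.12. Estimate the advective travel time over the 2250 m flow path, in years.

112

Hydraulic gradient i = (76.19 − 46.72) / 2250 = 29.47 / 2250 = 0.01310.
Darcy flux q = K · i = 0.5040 × 0.01310 = 0.006601 m/day.
Seepage velocity v = q / n_e = 0.006601 / 0.12 = 0.05501 m/day.
Travel time t = L / v = 2250 / 0.05501 = 40901 days = 112.0 years.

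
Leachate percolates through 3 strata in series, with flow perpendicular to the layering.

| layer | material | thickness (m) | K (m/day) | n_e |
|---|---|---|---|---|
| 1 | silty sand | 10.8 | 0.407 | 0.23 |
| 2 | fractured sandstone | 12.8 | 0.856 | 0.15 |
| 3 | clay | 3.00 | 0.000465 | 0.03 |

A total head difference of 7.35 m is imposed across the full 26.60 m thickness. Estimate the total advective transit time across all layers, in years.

10.9

With flow normal to the layers, continuity requires the same specific discharge q through every layer.
Σ(b_i/K_i) = 10.8/0.407 + 12.8/0.856 + 3.00/0.000465 = 6493 d.
q = Δh / Σ(b_i/K_i) = 7.35 / 6493 = 0.001132 m/day.
In each layer the seepage velocity is v_i = q/n_i, so the layer transit time is t_i = b_i·n_i / q:
  layer 1 (silty sand): t_1 = 10.8 × 0.23 / 0.001132 = 2194 d
  layer 2 (fractured sandstone): t_2 = 12.8 × 0.15 / 0.001132 = 1696 d
  layer 3 (clay): t_3 = 3.00 × 0.03 / 0.001132 = 79.51 d
Total t = Σ t_i = 3970 days = 10.87 years.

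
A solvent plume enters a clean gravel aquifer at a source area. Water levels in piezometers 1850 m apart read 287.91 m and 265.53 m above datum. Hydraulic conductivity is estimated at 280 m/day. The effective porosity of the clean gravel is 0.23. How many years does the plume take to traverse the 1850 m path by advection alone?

Hydraulic gradient i = (287.91 − 265.53) / 1850 = 22.38 / 1850 = 0.01210.
Darcy flux q = K · i = 280.0 × 0.01210 = 3.387 m/day.
Seepage velocity v = q / n_e = 3.387 / 0.23 = 14.73 m/day.
Travel time t = L / v = 1850 / 14.73 = 125.6 days = 0.3439 years.

0.344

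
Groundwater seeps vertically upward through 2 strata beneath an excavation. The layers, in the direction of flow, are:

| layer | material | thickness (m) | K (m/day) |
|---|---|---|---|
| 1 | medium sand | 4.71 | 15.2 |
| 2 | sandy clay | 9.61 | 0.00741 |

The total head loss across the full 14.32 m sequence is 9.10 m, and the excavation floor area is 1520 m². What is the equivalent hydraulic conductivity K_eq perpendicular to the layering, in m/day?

Flow is perpendicular to layering, so the layers act in series and the equivalent K is the thickness-weighted harmonic mean.
Total thickness L = 4.71 + 9.61 = 14.32 m.
Σ(b_i/K_i) = 4.71/15.2 + 9.61/0.00741 = 1297 d.
K_eq = L / Σ(b_i/K_i) = 14.32 / 1297 = 0.01104 m/day.

0.0110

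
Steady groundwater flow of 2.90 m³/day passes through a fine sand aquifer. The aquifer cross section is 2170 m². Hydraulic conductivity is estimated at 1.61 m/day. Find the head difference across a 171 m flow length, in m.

0.142

From Q = K·A·i, i = Q / (K·A) = 2.90 / (1.610 × 2170) = 0.0008301.
Head loss Δh = i · L = 0.0008301 × 171 = 0.1419 m.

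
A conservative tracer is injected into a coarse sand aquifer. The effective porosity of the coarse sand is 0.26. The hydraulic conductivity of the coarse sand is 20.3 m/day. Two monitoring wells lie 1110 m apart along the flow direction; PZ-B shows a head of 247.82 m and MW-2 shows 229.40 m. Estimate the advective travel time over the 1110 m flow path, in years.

Hydraulic gradient i = (247.82 − 229.40) / 1110 = 18.42 / 1110 = 0.01659.
Darcy flux q = K · i = 20.30 × 0.01659 = 0.3369 m/day.
Seepage velocity v = q / n_e = 0.3369 / 0.26 = 1.296 m/day.
Travel time t = L / v = 1110 / 1.296 = 856.7 days = 2.346 years.

2.35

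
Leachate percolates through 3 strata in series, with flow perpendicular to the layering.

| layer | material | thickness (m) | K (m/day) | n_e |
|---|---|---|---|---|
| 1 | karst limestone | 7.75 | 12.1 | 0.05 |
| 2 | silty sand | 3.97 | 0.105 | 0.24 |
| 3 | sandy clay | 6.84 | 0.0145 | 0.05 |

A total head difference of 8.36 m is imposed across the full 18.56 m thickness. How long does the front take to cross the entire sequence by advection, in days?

With flow normal to the layers, continuity requires the same specific discharge q through every layer.
Σ(b_i/K_i) = 7.75/12.1 + 3.97/0.105 + 6.84/0.0145 = 510.2 d.
q = Δh / Σ(b_i/K_i) = 8.36 / 510.2 = 0.01639 m/day.
In each layer the seepage velocity is v_i = q/n_i, so the layer transit time is t_i = b_i·n_i / q:
  layer 1 (karst limestone): t_1 = 7.75 × 0.05 / 0.01639 = 23.65 d
  layer 2 (silty sand): t_2 = 3.97 × 0.24 / 0.01639 = 58.15 d
  layer 3 (sandy clay): t_3 = 6.84 × 0.05 / 0.01639 = 20.87 d
Total t = Σ t_i = 102.7 days.

103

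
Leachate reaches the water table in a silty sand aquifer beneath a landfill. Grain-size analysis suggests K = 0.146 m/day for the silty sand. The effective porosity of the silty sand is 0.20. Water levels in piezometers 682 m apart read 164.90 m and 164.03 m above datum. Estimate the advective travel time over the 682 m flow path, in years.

Hydraulic gradient i = (164.90 − 164.03) / 682 = 0.87 / 682 = 0.001276.
Darcy flux q = K · i = 0.1460 × 0.001276 = 0.0001862 m/day.
Seepage velocity v = q / n_e = 0.0001862 / 0.20 = 0.0009312 m/day.
Travel time t = L / v = 682 / 0.0009312 = 7.324e+05 days = 2005 years.

2010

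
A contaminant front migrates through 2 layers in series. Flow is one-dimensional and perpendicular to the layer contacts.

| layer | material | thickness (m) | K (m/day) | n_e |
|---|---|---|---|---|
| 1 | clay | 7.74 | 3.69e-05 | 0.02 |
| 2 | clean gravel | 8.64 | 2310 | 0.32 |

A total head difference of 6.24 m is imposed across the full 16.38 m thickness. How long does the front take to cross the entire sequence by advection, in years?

With flow normal to the layers, continuity requires the same specific discharge q through every layer.
Σ(b_i/K_i) = 7.74/3.69e-05 + 8.64/2310 = 2.098e+05 d.
q = Δh / Σ(b_i/K_i) = 6.24 / 2.098e+05 = 2.975e-05 m/day.
In each layer the seepage velocity is v_i = q/n_i, so the layer transit time is t_i = b_i·n_i / q:
  layer 1 (clay): t_1 = 7.74 × 0.02 / 2.975e-05 = 5204 d
  layer 2 (clean gravel): t_2 = 8.64 × 0.32 / 2.975e-05 = 92938 d
Total t = Σ t_i = 98142 days = 268.7 years.

269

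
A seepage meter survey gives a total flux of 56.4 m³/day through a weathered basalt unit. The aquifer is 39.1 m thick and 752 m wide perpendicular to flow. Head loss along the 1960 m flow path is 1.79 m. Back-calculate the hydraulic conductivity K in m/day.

Cross-sectional area A = 752 × 39.1 = 29403 m².
Hydraulic gradient i = Δh / L = 1.79 / 1960 = 0.0009133.
From Q = K·A·i, K = Q / (A·i) = 56.4 / (29403 × 0.0009133) = 2.100 m/day.

2.10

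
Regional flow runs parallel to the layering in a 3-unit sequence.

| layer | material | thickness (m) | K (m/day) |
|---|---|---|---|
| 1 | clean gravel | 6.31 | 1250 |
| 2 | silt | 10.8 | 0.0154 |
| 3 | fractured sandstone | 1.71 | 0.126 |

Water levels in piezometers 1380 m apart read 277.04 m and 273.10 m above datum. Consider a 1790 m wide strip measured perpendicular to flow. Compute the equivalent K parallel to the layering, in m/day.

Flow is parallel to layering, so each bed carries its own Darcy discharge and the transmissivities add.
Σ(K_i·b_i) = 1250×6.31 + 0.0154×10.8 + 0.126×1.71 = 7888 m²/day.
Total thickness b = 18.82 m, so K_eq = Σ(K_i·b_i)/b = 419.1 m/day.

419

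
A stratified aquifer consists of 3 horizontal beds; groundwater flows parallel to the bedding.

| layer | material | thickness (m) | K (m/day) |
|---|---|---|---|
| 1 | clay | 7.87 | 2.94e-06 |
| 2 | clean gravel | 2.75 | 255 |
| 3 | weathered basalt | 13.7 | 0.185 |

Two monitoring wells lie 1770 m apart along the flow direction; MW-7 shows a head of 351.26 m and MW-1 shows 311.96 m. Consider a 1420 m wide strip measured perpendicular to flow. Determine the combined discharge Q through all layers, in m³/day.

22200

Flow is parallel to layering, so each bed carries its own Darcy discharge and the transmissivities add.
Σ(K_i·b_i) = 2.94e-06×7.87 + 255×2.75 + 0.185×13.7 = 703.8 m²/day.
Hydraulic gradient i = (351.26 − 311.96) / 1770 = 39.3 / 1770 = 0.02220.
Q = Σ(K_i·b_i) · W · i = 703.8 × 1420 × 0.02220 = 22189 m³/day.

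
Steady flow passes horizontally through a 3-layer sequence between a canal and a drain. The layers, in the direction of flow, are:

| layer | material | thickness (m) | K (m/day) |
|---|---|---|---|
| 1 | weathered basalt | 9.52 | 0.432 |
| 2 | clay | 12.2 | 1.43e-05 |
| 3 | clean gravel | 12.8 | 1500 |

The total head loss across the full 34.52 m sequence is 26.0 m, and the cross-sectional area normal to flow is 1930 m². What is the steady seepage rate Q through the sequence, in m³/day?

Flow is perpendicular to layering, so the layers act in series and the equivalent K is the thickness-weighted harmonic mean.
Total thickness L = 9.52 + 12.2 + 12.8 = 34.52 m.
Σ(b_i/K_i) = 9.52/0.432 + 12.2/1.43e-05 + 12.8/1500 = 8.532e+05 d.
K_eq = L / Σ(b_i/K_i) = 34.52 / 8.532e+05 = 4.046e-05 m/day.
Q = K_eq · A · (Δh/L) = 4.046e-05 × 1930 × (26.0/34.52) = 0.05882 m³/day.

0.0588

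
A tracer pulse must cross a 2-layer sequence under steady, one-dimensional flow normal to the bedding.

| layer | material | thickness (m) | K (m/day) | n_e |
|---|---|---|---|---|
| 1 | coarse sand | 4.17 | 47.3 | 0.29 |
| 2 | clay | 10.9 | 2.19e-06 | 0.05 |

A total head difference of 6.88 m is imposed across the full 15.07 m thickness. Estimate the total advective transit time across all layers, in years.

3470

With flow normal to the layers, continuity requires the same specific discharge q through every layer.
Σ(b_i/K_i) = 4.17/47.3 + 10.9/2.19e-06 = 4.977e+06 d.
q = Δh / Σ(b_i/K_i) = 6.88 / 4.977e+06 = 1.382e-06 m/day.
In each layer the seepage velocity is v_i = q/n_i, so the layer transit time is t_i = b_i·n_i / q:
  layer 1 (coarse sand): t_1 = 4.17 × 0.29 / 1.382e-06 = 8.748e+05 d
  layer 2 (clay): t_2 = 10.9 × 0.05 / 1.382e-06 = 3.943e+05 d
Total t = Σ t_i = 1.269e+06 days = 3475 years.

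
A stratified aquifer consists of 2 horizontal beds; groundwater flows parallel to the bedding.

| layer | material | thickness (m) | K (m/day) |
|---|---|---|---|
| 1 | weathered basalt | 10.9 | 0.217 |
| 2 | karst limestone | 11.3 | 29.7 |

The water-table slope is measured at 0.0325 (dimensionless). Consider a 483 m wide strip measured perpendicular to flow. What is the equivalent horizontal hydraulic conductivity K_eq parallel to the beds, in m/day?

15.2

Flow is parallel to layering, so each bed carries its own Darcy discharge and the transmissivities add.
Σ(K_i·b_i) = 0.217×10.9 + 29.7×11.3 = 338.0 m²/day.
Total thickness b = 22.20 m, so K_eq = Σ(K_i·b_i)/b = 15.22 m/day.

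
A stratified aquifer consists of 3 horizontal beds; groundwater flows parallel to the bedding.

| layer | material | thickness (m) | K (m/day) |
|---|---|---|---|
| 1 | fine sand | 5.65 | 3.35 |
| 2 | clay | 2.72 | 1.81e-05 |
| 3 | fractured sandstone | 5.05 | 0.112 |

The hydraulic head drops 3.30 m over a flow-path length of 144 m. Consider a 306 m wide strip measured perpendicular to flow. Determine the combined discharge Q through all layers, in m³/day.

Flow is parallel to layering, so each bed carries its own Darcy discharge and the transmissivities add.
Σ(K_i·b_i) = 3.35×5.65 + 1.81e-05×2.72 + 0.112×5.05 = 19.49 m²/day.
Hydraulic gradient i = Δh / L = 3.30 / 144 = 0.02292.
Q = Σ(K_i·b_i) · W · i = 19.49 × 306 × 0.02292 = 136.7 m³/day.

137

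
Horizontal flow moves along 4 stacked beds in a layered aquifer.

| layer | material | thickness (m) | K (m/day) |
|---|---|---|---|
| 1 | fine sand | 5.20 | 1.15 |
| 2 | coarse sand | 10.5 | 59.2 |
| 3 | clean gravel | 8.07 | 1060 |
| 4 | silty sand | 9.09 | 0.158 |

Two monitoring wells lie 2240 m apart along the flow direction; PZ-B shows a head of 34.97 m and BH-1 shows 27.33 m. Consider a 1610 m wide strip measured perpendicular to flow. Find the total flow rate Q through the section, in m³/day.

Flow is parallel to layering, so each bed carries its own Darcy discharge and the transmissivities add.
Σ(K_i·b_i) = 1.15×5.20 + 59.2×10.5 + 1060×8.07 + 0.158×9.09 = 9183 m²/day.
Hydraulic gradient i = (34.97 − 27.33) / 2240 = 7.64 / 2240 = 0.003411.
Q = Σ(K_i·b_i) · W · i = 9183 × 1610 × 0.003411 = 50427 m³/day.

50400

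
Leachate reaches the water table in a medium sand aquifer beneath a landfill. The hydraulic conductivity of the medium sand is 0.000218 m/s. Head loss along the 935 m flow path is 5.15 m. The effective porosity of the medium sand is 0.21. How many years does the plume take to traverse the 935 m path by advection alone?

5.18

Convert K: 0.000218 m/s × 86400 = 18.84 m/day.
Hydraulic gradient i = Δh / L = 5.15 / 935 = 0.005508.
Darcy flux q = K · i = 18.84 × 0.005508 = 0.1037 m/day.
Seepage velocity v = q / n_e = 0.1037 / 0.21 = 0.4940 m/day.
Travel time t = L / v = 935 / 0.4940 = 1893 days = 5.182 years.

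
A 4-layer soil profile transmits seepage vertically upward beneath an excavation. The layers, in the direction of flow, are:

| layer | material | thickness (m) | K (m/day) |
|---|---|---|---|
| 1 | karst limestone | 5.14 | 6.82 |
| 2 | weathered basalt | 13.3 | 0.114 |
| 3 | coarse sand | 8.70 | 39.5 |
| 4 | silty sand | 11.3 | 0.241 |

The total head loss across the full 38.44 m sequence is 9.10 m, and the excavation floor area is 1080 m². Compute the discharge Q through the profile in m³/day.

Flow is perpendicular to layering, so the layers act in series and the equivalent K is the thickness-weighted harmonic mean.
Total thickness L = 5.14 + 13.3 + 8.70 + 11.3 = 38.44 m.
Σ(b_i/K_i) = 5.14/6.82 + 13.3/0.114 + 8.70/39.5 + 11.3/0.241 = 164.5 d.
K_eq = L / Σ(b_i/K_i) = 38.44 / 164.5 = 0.2336 m/day.
Q = K_eq · A · (Δh/L) = 0.2336 × 1080 × (9.10/38.44) = 59.73 m³/day.

59.7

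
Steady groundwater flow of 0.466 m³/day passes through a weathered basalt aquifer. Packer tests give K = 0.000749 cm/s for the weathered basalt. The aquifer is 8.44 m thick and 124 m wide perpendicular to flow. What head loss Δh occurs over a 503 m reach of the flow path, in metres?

Convert K: 0.000749 cm/s × 864 = 0.6471 m/day.
Cross-sectional area A = 124 × 8.44 = 1047 m².
From Q = K·A·i, i = Q / (K·A) = 0.466 / (0.6471 × 1047) = 0.0006881.
Head loss Δh = i · L = 0.0006881 × 503 = 0.3461 m.

0.346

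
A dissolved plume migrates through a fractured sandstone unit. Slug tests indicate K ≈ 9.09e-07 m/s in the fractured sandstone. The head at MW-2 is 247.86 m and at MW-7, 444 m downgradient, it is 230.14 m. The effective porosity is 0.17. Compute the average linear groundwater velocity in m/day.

Convert K: 9.09e-07 m/s × 86400 = 0.07854 m/day.
Hydraulic gradient i = (247.86 − 230.14) / 444 = 17.72 / 444 = 0.03991.
Darcy flux q = K · i = 0.07854 × 0.03991 = 0.003134 m/day.
Seepage velocity v = q / n_e = 0.003134 / 0.17 = 0.01844 m/day.

0.0184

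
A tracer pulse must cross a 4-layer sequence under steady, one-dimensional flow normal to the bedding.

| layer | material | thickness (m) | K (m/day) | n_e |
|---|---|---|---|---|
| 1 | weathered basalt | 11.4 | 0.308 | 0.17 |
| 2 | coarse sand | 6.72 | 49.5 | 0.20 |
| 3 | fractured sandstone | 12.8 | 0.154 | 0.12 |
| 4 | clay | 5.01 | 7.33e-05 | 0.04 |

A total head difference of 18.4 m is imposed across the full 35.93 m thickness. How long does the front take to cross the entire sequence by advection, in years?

With flow normal to the layers, continuity requires the same specific discharge q through every layer.
Σ(b_i/K_i) = 11.4/0.308 + 6.72/49.5 + 12.8/0.154 + 5.01/7.33e-05 = 68470 d.
q = Δh / Σ(b_i/K_i) = 18.4 / 68470 = 0.0002687 m/day.
In each layer the seepage velocity is v_i = q/n_i, so the layer transit time is t_i = b_i·n_i / q:
  layer 1 (weathered basalt): t_1 = 11.4 × 0.17 / 0.0002687 = 7212 d
  layer 2 (coarse sand): t_2 = 6.72 × 0.20 / 0.0002687 = 5001 d
  layer 3 (fractured sandstone): t_3 = 12.8 × 0.12 / 0.0002687 = 5716 d
  layer 4 (clay): t_4 = 5.01 × 0.04 / 0.0002687 = 745.7 d
Total t = Σ t_i = 18674 days = 51.13 years.

51.1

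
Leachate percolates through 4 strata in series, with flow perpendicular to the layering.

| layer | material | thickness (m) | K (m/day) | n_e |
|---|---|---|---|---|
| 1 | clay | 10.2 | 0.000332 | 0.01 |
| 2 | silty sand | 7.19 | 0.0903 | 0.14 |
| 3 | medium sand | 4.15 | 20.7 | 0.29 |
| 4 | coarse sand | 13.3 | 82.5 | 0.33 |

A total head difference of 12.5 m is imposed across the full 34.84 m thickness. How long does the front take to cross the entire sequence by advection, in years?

45.2

With flow normal to the layers, continuity requires the same specific discharge q through every layer.
Σ(b_i/K_i) = 10.2/0.000332 + 7.19/0.0903 + 4.15/20.7 + 13.3/82.5 = 30803 d.
q = Δh / Σ(b_i/K_i) = 12.5 / 30803 = 0.0004058 m/day.
In each layer the seepage velocity is v_i = q/n_i, so the layer transit time is t_i = b_i·n_i / q:
  layer 1 (clay): t_1 = 10.2 × 0.01 / 0.0004058 = 251.4 d
  layer 2 (silty sand): t_2 = 7.19 × 0.14 / 0.0004058 = 2480 d
  layer 3 (medium sand): t_3 = 4.15 × 0.29 / 0.0004058 = 2966 d
  layer 4 (coarse sand): t_4 = 13.3 × 0.33 / 0.0004058 = 10816 d
Total t = Σ t_i = 16513 days = 45.21 years.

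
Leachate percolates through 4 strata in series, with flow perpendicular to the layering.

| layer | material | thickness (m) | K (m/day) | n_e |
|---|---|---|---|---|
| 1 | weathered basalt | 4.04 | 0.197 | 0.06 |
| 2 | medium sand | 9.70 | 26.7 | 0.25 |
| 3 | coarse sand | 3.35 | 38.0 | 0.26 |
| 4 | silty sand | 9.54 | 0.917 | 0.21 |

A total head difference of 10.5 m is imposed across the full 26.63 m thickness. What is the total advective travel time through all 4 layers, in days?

With flow normal to the layers, continuity requires the same specific discharge q through every layer.
Σ(b_i/K_i) = 4.04/0.197 + 9.70/26.7 + 3.35/38.0 + 9.54/0.917 = 31.36 d.
q = Δh / Σ(b_i/K_i) = 10.5 / 31.36 = 0.3348 m/day.
In each layer the seepage velocity is v_i = q/n_i, so the layer transit time is t_i = b_i·n_i / q:
  layer 1 (weathered basalt): t_1 = 4.04 × 0.06 / 0.3348 = 0.7240 d
  layer 2 (medium sand): t_2 = 9.70 × 0.25 / 0.3348 = 7.243 d
  layer 3 (coarse sand): t_3 = 3.35 × 0.26 / 0.3348 = 2.602 d
  layer 4 (silty sand): t_4 = 9.54 × 0.21 / 0.3348 = 5.984 d
Total t = Σ t_i = 16.55 days.

16.6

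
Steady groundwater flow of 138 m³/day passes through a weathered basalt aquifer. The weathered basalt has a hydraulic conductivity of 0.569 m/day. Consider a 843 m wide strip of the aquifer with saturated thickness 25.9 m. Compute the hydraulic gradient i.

Cross-sectional area A = 843 × 25.9 = 21834 m².
From Q = K·A·i, i = Q / (K·A) = 138 / (0.5690 × 21834) = 0.01111.

0.0111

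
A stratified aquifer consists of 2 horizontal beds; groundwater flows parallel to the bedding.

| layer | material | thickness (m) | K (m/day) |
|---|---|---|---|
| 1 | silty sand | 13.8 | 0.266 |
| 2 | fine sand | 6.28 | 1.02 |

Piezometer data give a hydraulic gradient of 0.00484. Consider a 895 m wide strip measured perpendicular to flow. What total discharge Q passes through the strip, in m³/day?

43.6

Flow is parallel to layering, so each bed carries its own Darcy discharge and the transmissivities add.
Σ(K_i·b_i) = 0.266×13.8 + 1.02×6.28 = 10.08 m²/day.
Hydraulic gradient i = 0.00484.
Q = Σ(K_i·b_i) · W · i = 10.08 × 895 × 0.004840 = 43.65 m³/day.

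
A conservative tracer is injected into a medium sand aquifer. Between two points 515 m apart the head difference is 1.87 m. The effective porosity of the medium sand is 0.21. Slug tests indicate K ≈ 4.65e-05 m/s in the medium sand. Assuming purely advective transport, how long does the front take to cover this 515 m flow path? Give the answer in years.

Convert K: 4.65e-05 m/s × 86400 = 4.018 m/day.
Hydraulic gradient i = Δh / L = 1.87 / 515 = 0.003631.
Darcy flux q = K · i = 4.018 × 0.003631 = 0.01459 m/day.
Seepage velocity v = q / n_e = 0.01459 / 0.21 = 0.06947 m/day.
Travel time t = L / v = 515 / 0.06947 = 7414 days = 20.30 years.

20.3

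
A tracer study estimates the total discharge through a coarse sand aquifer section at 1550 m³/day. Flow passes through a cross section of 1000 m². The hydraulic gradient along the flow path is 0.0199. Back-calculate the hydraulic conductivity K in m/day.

Hydraulic gradient i = 0.0199.
From Q = K·A·i, K = Q / (A·i) = 1550 / (1000 × 0.01990) = 77.89 m/day.

77.9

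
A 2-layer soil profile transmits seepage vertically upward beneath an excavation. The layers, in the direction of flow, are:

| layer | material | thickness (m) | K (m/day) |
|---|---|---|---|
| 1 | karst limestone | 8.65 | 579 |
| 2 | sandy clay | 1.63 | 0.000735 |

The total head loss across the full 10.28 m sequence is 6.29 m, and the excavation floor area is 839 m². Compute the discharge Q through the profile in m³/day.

2.38

Flow is perpendicular to layering, so the layers act in series and the equivalent K is the thickness-weighted harmonic mean.
Total thickness L = 8.65 + 1.63 = 10.28 m.
Σ(b_i/K_i) = 8.65/579 + 1.63/0.000735 = 2218 d.
K_eq = L / Σ(b_i/K_i) = 10.28 / 2218 = 0.004635 m/day.
Q = K_eq · A · (Δh/L) = 0.004635 × 839 × (6.29/10.28) = 2.380 m³/day.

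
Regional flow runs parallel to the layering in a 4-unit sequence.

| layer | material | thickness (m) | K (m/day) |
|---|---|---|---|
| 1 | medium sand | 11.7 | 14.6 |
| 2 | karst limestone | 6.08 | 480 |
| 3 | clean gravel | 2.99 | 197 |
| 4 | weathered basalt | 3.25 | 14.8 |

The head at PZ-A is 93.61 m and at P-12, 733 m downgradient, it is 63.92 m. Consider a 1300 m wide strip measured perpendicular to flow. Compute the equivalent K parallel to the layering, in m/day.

Flow is parallel to layering, so each bed carries its own Darcy discharge and the transmissivities add.
Σ(K_i·b_i) = 14.6×11.7 + 480×6.08 + 197×2.99 + 14.8×3.25 = 3726 m²/day.
Total thickness b = 24.02 m, so K_eq = Σ(K_i·b_i)/b = 155.1 m/day.

155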